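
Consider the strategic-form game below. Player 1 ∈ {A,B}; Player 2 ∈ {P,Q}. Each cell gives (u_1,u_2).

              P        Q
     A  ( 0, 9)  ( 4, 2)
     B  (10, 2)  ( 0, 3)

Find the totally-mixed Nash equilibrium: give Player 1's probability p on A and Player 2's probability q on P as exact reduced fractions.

P1 indiff ⇒ q·0+(1-q)·4 = q·10+(1-q)·0 ⇒ q(-10) = (1-q)(-4) ⇒ q = 2/7
P2 indiff ⇒ p·9+(1-p)·2 = p·2+(1-p)·3 ⇒ p(7) = (1-p)(1) ⇒ p = 1/8

P1 mixes 1/8 on A; P2 mixes 2/7 on P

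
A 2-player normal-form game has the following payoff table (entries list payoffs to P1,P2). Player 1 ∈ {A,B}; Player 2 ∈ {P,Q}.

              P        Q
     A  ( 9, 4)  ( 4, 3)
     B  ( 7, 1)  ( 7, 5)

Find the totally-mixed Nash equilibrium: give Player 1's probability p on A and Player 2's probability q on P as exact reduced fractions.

p=4/5, q=3/5

P1 indiff ⇒ q·9+(1-q)·4 = q·7+(1-q)·7 ⇒ q(2) = (1-q)(3) ⇒ q = 3/5
P2 indiff ⇒ p·4+(1-p)·1 = p·3+(1-p)·5 ⇒ p(1) = (1-p)(4) ⇒ p = 4/5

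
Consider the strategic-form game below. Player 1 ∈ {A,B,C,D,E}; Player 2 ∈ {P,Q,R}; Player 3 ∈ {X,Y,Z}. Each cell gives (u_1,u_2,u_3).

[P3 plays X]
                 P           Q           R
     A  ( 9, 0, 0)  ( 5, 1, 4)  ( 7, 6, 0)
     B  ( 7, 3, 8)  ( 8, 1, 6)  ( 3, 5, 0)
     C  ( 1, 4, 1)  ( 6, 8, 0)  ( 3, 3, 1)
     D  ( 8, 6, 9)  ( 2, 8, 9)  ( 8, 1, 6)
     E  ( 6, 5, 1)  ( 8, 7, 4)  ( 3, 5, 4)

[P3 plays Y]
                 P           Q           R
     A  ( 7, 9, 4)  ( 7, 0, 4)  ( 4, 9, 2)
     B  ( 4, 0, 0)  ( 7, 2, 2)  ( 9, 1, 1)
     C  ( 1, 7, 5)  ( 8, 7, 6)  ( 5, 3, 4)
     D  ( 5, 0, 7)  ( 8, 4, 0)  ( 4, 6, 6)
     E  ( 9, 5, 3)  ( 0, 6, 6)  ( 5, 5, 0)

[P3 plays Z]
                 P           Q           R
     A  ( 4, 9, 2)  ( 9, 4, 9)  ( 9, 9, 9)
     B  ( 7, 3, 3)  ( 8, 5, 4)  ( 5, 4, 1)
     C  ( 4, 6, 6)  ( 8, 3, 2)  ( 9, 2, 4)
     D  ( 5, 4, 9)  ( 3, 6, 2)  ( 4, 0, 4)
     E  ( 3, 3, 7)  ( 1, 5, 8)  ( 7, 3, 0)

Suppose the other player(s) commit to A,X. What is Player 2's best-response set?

u_2(P vs A,X) = 0
u_2(Q vs A,X) = 1
u_2(R vs A,X) = 6
max payoff 6 at {R}

argmax u_2 = {R}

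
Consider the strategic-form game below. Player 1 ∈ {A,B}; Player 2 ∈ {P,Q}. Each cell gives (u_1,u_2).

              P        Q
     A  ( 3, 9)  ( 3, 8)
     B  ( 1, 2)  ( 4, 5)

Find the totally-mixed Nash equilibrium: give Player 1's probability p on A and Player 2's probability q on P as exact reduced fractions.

P1 indiff ⇒ q·3+(1-q)·3 = q·1+(1-q)·4 ⇒ q(2) = (1-q)(1) ⇒ q = 1/3
P2 indiff ⇒ p·9+(1-p)·2 = p·8+(1-p)·5 ⇒ p(1) = (1-p)(3) ⇒ p = 3/4

p=3/4, q=1/3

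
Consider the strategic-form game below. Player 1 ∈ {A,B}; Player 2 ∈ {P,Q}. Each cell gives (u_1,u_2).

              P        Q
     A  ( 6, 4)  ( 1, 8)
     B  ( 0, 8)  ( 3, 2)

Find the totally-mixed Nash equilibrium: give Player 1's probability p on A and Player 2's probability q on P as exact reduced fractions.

P1 indiff ⇒ q·6+(1-q)·1 = q·0+(1-q)·3 ⇒ q(6) = (1-q)(2) ⇒ q = 1/4
P2 indiff ⇒ p·4+(1-p)·8 = p·8+(1-p)·2 ⇒ p(-4) = (1-p)(-6) ⇒ p = 3/5

P1 mixes 3/5 on A; P2 mixes 1/4 on P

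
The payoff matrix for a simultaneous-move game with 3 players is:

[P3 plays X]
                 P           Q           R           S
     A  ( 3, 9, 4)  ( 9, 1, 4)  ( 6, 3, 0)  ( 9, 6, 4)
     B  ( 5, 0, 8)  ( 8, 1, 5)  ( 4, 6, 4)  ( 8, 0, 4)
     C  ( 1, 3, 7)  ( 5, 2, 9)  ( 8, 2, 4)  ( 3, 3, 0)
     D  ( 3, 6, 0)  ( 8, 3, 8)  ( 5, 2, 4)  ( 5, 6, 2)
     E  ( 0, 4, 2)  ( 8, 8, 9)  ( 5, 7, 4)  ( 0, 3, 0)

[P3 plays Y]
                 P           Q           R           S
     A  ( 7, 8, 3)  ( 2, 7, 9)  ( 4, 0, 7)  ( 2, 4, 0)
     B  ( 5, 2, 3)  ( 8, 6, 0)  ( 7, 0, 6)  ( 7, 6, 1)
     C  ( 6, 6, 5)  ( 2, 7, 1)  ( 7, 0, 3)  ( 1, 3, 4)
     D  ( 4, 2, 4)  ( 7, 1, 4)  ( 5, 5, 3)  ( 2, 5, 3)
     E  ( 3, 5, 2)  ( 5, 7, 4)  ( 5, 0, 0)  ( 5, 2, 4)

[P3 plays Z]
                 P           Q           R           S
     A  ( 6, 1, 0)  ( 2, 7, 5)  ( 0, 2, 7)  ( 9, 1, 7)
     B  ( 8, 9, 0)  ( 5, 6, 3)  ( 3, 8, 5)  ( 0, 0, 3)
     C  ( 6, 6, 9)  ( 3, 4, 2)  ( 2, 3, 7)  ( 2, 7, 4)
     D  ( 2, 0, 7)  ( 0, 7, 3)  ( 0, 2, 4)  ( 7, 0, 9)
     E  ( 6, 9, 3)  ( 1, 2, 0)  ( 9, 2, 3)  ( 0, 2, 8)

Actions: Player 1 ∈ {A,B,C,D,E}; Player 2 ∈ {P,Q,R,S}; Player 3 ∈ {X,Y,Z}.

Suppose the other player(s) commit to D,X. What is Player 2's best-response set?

u_2(P vs D,X) = 6
u_2(Q vs D,X) = 3
u_2(R vs D,X) = 2
u_2(S vs D,X) = 6
max payoff 6 at {P,S}

argmax u_2 = {P,S}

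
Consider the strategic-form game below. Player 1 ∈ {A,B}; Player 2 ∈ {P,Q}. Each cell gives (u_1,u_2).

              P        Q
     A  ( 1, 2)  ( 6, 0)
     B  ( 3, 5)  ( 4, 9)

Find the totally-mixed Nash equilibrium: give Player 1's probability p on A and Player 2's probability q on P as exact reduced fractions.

P1 indiff ⇒ q·1+(1-q)·6 = q·3+(1-q)·4 ⇒ q(-2) = (1-q)(-2) ⇒ q = 1/2
P2 indiff ⇒ p·2+(1-p)·5 = p·0+(1-p)·9 ⇒ p(2) = (1-p)(4) ⇒ p = 2/3

(p,q) = (2/3, 1/2)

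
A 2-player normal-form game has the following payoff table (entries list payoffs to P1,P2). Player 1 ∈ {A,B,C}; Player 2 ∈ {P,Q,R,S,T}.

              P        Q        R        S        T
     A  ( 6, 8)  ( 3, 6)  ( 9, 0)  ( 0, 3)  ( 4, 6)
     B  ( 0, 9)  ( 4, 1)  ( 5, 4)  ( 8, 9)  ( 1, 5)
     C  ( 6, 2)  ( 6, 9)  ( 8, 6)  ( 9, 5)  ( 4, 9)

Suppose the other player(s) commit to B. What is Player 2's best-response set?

u_2(P vs B) = 9
u_2(Q vs B) = 1
u_2(R vs B) = 4
u_2(S vs B) = 9
u_2(T vs B) = 5
max payoff 9 at {P,S}

P2 best: {P,S}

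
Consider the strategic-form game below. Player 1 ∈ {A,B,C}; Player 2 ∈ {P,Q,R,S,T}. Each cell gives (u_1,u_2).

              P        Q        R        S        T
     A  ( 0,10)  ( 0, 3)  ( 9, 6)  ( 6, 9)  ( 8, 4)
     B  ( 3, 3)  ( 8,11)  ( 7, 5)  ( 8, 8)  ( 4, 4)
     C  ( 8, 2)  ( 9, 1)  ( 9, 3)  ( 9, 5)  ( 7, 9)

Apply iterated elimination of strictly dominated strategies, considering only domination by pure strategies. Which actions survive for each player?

P1 drop B (C beats it: P:8>3 Q:9>8 R:9>7 S:9>8 T:7>4)
P2 drop Q (P beats it: A:10>3 C:2>1)
P2 drop R (S beats it: A:9>6 C:5>3)
P1→{A,C} P2→{P,S,T}

IESDS → P1:{A,C} P2:{P,S,T}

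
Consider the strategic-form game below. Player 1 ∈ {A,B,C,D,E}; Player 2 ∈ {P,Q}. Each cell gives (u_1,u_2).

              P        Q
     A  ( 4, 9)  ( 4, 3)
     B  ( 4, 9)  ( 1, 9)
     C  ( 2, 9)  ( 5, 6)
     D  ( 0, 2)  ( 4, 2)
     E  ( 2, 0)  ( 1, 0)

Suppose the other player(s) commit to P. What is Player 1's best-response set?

u_1(A vs P) = 4
u_1(B vs P) = 4
u_1(C vs P) = 2
u_1(D vs P) = 0
u_1(E vs P) = 2
max payoff 4 at {A,B}

argmax u_1 = {A,B}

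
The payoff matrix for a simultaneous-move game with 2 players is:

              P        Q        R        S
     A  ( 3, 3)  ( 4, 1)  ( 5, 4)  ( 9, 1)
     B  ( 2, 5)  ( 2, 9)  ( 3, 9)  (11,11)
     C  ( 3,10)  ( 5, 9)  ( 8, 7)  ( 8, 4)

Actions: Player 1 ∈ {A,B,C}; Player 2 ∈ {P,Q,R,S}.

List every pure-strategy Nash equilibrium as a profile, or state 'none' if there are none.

NE set: (B,S), (C,P)

(A,P): not NE [P2→R gives 4>3]
(A,Q): not NE [P1→C gives 5>4; P2→R gives 4>1]
(A,R): not NE [P1→C gives 8>5]
(A,S): not NE [P1→B gives 11>9; P2→R gives 4>1]
(B,P): not NE [P1→C gives 3>2; P2→S gives 11>5]
(B,Q): not NE [P1→C gives 5>2; P2→S gives 11>9]
(B,R): not NE [P1→C gives 8>3; P2→S gives 11>9]
(B,S): NE
(C,P): NE
(C,Q): not NE [P2→P gives 10>9]
(C,R): not NE [P2→P gives 10>7]
(C,S): not NE [P1→B gives 11>8; P2→P gives 10>4]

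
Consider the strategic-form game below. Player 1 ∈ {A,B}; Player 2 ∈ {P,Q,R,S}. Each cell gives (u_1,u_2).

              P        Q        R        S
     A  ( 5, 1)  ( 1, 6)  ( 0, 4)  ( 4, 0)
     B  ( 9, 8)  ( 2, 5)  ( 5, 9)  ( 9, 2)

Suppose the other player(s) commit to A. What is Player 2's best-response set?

u_2(P vs A) = 1
u_2(Q vs A) = 6
u_2(R vs A) = 4
u_2(S vs A) = 0
max payoff 6 at {Q}

BR_2 = {Q}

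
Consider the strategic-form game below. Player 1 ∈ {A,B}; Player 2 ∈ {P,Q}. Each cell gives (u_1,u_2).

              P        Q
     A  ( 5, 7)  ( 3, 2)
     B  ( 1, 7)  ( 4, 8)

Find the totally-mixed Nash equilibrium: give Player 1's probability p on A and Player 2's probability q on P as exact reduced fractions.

P1 mixes 1/6 on A; P2 mixes 1/5 on P

P1 indiff ⇒ q·5+(1-q)·3 = q·1+(1-q)·4 ⇒ q(4) = (1-q)(1) ⇒ q = 1/5
P2 indiff ⇒ p·7+(1-p)·7 = p·2+(1-p)·8 ⇒ p(5) = (1-p)(1) ⇒ p = 1/6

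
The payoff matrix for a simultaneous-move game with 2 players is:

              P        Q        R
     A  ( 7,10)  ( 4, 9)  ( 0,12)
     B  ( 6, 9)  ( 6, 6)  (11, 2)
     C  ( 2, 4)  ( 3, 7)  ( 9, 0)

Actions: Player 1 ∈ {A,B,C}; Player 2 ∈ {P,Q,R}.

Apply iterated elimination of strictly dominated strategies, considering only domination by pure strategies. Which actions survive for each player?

Remaining: P1:{A,B} P2:{P,R}

P1 drop C (B beats it: P:6>2 Q:6>3 R:11>9)
P2 drop Q (P beats it: A:10>9 B:9>6)
P1→{A,B} P2→{P,R}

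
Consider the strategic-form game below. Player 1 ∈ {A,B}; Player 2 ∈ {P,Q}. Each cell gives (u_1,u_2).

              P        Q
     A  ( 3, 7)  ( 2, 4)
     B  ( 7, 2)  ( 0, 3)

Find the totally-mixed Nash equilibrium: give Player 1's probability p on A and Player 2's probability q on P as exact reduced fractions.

P1 mixes 1/4 on A; P2 mixes 1/3 on P

P1 indiff ⇒ q·3+(1-q)·2 = q·7+(1-q)·0 ⇒ q(-4) = (1-q)(-2) ⇒ q = 1/3
P2 indiff ⇒ p·7+(1-p)·2 = p·4+(1-p)·3 ⇒ p(3) = (1-p)(1) ⇒ p = 1/4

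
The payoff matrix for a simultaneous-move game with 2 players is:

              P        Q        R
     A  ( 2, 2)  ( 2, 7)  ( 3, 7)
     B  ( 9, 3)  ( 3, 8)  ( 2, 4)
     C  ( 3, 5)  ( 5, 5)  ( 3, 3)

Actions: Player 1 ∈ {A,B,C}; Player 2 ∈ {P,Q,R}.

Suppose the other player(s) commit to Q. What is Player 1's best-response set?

BR_1 = {C}

u_1(A vs Q) = 2
u_1(B vs Q) = 3
u_1(C vs Q) = 5
max payoff 5 at {C}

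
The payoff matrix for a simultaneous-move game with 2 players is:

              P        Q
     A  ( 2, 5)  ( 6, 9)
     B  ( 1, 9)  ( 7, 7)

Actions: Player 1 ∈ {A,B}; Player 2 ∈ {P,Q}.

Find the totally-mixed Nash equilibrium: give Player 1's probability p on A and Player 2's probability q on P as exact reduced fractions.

p=1/3, q=1/2

P1 indiff ⇒ q·2+(1-q)·6 = q·1+(1-q)·7 ⇒ q(1) = (1-q)(1) ⇒ q = 1/2
P2 indiff ⇒ p·5+(1-p)·9 = p·9+(1-p)·7 ⇒ p(-4) = (1-p)(-2) ⇒ p = 1/3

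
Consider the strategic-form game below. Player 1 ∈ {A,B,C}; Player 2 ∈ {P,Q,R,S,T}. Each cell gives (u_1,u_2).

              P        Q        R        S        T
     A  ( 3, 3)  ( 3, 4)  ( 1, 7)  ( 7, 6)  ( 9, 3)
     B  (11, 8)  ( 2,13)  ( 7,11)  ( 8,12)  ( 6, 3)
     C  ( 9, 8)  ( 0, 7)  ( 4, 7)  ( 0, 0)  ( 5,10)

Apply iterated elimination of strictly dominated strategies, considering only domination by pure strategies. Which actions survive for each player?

Remaining: P1:{A,B} P2:{Q,R,S}

P1 drop C (B beats it: P:11>9 Q:2>0 R:7>4 S:8>0 T:6>5)
P2 drop P (Q beats it: A:4>3 B:13>8)
P2 drop T (Q beats it: A:4>3 B:13>3)
P1→{A,B} P2→{Q,R,S}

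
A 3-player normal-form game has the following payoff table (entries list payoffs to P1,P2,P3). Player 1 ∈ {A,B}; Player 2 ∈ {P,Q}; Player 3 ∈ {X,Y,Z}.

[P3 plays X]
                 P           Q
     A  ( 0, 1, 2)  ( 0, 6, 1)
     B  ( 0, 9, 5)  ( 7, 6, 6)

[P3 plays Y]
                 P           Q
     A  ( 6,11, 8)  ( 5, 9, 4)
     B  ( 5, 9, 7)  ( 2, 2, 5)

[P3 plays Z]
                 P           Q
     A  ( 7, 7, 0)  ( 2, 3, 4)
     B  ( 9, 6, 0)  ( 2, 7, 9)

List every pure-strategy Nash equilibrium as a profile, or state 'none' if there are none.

PSNE = {(A,P,Y), (B,Q,Z)}

(A,P,X): not NE [P2→Q gives 6>1; P3→Y gives 8>2]
(A,P,Y): NE
(A,P,Z): not NE [P1→B gives 9>7; P3→Y gives 8>0]
(A,Q,X): not NE [P1→B gives 7>0; P3→Z gives 4>1]
(A,Q,Y): not NE [P2→P gives 11>9]
(A,Q,Z): not NE [P2→P gives 7>3]
(B,P,X): not NE [P3→Y gives 7>5]
(B,P,Y): not NE [P1→A gives 6>5]
(B,P,Z): not NE [P2→Q gives 7>6; P3→Y gives 7>0]
(B,Q,X): not NE [P2→P gives 9>6; P3→Z gives 9>6]
(B,Q,Y): not NE [P1→A gives 5>2; P2→P gives 9>2; P3→Z gives 9>5]
(B,Q,Z): NE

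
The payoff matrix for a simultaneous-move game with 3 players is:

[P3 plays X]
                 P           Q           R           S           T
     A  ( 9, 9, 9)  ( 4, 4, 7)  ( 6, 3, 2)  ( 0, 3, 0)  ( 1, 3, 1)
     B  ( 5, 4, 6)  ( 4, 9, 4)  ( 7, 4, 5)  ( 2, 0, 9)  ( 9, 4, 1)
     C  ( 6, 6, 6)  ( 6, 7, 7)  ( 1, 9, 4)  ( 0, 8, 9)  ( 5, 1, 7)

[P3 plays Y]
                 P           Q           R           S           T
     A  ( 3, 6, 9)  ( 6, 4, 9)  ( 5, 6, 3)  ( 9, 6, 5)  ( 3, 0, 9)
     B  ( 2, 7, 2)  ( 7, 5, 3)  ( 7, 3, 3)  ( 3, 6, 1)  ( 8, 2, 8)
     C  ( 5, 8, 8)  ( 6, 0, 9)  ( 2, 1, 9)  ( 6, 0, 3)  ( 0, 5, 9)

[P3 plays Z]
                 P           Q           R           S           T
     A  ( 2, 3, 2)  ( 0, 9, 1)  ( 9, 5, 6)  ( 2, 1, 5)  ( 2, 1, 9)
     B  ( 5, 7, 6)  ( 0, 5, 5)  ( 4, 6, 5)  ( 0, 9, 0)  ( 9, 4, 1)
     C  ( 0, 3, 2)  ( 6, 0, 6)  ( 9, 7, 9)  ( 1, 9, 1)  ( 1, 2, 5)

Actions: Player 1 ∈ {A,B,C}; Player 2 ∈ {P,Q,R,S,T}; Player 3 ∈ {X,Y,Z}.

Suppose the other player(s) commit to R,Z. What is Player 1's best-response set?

u_1(A vs R,Z) = 9
u_1(B vs R,Z) = 4
u_1(C vs R,Z) = 9
max payoff 9 at {A,C}

P1 best: {A,C}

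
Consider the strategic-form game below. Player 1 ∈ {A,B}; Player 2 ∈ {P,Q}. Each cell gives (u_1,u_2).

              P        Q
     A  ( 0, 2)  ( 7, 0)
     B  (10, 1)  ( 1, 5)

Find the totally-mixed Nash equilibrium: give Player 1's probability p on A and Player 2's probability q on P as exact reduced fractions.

(p,q) = (2/3, 3/8)

P1 indiff ⇒ q·0+(1-q)·7 = q·10+(1-q)·1 ⇒ q(-10) = (1-q)(-6) ⇒ q = 3/8
P2 indiff ⇒ p·2+(1-p)·1 = p·0+(1-p)·5 ⇒ p(2) = (1-p)(4) ⇒ p = 2/3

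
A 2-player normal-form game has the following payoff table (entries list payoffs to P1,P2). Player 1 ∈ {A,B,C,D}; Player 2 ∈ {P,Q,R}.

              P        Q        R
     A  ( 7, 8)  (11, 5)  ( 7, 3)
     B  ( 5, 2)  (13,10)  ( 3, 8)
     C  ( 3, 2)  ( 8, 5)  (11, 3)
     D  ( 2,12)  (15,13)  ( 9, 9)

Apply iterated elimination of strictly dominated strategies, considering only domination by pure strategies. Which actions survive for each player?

P2 drop R (Q beats it: A:5>3 B:10>8 C:5>3 D:13>9)
P1 drop C (A beats it: P:7>3 Q:11>8)
P1→{A,B,D} P2→{P,Q}

IESDS → P1:{A,B,D} P2:{P,Q}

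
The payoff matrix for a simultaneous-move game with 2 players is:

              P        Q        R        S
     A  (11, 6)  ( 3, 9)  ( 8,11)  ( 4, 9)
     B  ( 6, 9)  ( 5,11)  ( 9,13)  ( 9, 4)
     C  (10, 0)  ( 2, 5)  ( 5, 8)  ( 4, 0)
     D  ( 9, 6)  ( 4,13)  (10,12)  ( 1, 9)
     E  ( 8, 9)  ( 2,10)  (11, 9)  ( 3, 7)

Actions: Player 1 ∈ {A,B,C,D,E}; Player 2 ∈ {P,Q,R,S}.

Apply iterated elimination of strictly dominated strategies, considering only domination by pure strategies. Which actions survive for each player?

IESDS → P1:{B,D,E} P2:{Q,R}

P2 drop P (Q beats it: A:9>6 B:11>9 C:5>0 D:13>6 E:10>9)
P1 drop A (B beats it: Q:5>3 R:9>8 S:9>4)
P1 drop C (B beats it: Q:5>2 R:9>5 S:9>4)
P2 drop S (Q beats it: B:11>4 D:13>9 E:10>7)
P1→{B,D,E} P2→{Q,R}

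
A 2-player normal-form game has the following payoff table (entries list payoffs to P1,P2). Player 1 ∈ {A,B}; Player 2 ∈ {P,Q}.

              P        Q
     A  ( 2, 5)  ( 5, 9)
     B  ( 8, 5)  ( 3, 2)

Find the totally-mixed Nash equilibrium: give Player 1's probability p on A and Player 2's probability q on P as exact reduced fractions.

(p,q) = (3/7, 1/4)

P1 indiff ⇒ q·2+(1-q)·5 = q·8+(1-q)·3 ⇒ q(-6) = (1-q)(-2) ⇒ q = 1/4
P2 indiff ⇒ p·5+(1-p)·5 = p·9+(1-p)·2 ⇒ p(-4) = (1-p)(-3) ⇒ p = 3/7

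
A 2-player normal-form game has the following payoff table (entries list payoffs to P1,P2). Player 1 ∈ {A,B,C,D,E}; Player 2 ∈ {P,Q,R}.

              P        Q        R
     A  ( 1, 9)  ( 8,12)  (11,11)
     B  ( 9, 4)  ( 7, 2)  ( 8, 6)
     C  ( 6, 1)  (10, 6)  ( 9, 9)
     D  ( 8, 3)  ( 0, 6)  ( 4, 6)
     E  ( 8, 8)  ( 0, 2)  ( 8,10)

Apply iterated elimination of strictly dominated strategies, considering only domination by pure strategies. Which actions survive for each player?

Survivors P1:{A,C} P2:{Q,R}

P1 drop D (B beats it: P:9>8 Q:7>0 R:8>4)
P2 drop P (R beats it: A:11>9 B:6>4 C:9>1 E:10>8)
P1 drop B (A beats it: Q:8>7 R:11>8)
P1 drop E (A beats it: Q:8>0 R:11>8)
P1→{A,C} P2→{Q,R}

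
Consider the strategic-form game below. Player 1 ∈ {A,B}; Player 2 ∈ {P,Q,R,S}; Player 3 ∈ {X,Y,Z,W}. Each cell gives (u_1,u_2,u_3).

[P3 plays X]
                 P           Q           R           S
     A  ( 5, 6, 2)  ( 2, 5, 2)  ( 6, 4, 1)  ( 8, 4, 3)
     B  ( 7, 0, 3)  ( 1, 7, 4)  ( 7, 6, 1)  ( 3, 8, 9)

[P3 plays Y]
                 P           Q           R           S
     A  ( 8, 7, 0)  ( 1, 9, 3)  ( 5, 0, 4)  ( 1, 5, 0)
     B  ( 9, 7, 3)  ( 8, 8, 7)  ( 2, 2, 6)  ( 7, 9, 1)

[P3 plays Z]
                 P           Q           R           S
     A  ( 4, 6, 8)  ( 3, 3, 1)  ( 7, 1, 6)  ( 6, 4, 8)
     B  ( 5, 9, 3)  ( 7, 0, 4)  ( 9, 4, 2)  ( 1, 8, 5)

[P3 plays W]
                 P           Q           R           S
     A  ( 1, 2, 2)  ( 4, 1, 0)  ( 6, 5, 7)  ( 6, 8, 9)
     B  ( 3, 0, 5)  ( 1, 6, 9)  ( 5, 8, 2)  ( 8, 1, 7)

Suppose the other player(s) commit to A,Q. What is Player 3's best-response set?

u_3(X vs A,Q) = 2
u_3(Y vs A,Q) = 3
u_3(Z vs A,Q) = 1
u_3(W vs A,Q) = 0
max payoff 3 at {Y}

BR_3 = {Y}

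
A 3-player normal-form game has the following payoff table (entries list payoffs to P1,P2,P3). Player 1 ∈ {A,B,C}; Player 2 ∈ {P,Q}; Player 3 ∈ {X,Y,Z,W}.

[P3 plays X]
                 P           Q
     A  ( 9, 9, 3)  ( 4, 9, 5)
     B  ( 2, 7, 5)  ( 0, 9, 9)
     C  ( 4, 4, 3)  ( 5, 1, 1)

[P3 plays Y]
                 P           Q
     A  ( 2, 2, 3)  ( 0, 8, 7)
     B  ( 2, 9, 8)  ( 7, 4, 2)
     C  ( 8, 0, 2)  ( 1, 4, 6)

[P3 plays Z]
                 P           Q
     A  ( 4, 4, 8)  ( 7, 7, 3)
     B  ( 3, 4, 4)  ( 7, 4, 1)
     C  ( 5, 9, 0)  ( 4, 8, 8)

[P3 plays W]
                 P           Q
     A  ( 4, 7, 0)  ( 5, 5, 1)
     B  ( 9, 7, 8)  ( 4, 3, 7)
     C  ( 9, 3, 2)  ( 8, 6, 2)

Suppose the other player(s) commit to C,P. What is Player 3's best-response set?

u_3(X vs C,P) = 3
u_3(Y vs C,P) = 2
u_3(Z vs C,P) = 0
u_3(W vs C,P) = 2
max payoff 3 at {X}

argmax u_3 = {X}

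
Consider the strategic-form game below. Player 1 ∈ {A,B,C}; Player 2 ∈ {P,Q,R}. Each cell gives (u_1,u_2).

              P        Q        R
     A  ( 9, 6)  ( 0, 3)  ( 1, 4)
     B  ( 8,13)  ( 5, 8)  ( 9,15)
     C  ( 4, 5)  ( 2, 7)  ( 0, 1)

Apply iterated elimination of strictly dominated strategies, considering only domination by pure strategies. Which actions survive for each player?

Remaining: P1:{A,B} P2:{P,R}

P1 drop C (B beats it: P:8>4 Q:5>2 R:9>0)
P2 drop Q (P beats it: A:6>3 B:13>8)
P1→{A,B} P2→{P,R}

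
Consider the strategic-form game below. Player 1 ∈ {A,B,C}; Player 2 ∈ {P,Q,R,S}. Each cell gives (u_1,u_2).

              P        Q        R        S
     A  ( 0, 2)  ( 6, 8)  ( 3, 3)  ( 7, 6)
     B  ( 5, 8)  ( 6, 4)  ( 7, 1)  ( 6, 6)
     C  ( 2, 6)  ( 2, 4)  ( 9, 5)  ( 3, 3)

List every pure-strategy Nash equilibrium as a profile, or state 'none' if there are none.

(A,P): not NE [P1→B gives 5>0; P2→Q gives 8>2]
(A,Q): NE
(A,R): not NE [P1→C gives 9>3; P2→Q gives 8>3]
(A,S): not NE [P2→Q gives 8>6]
(B,P): NE
(B,Q): not NE [P2→P gives 8>4]
(B,R): not NE [P1→C gives 9>7; P2→P gives 8>1]
(B,S): not NE [P1→A gives 7>6; P2→P gives 8>6]
(C,P): not NE [P1→B gives 5>2]
(C,Q): not NE [P1→B gives 6>2; P2→P gives 6>4]
(C,R): not NE [P2→P gives 6>5]
(C,S): not NE [P1→A gives 7>3; P2→P gives 6>3]

Nash profiles: (A,Q), (B,P)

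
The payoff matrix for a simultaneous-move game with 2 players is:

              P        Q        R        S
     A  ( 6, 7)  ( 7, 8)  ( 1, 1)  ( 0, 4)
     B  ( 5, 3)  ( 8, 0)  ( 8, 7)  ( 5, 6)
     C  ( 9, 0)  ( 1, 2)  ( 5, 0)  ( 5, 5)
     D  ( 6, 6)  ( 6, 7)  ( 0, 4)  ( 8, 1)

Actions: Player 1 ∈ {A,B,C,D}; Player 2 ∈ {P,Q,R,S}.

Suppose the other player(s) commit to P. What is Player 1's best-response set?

u_1(A vs P) = 6
u_1(B vs P) = 5
u_1(C vs P) = 9
u_1(D vs P) = 6
max payoff 9 at {C}

P1 best: {C}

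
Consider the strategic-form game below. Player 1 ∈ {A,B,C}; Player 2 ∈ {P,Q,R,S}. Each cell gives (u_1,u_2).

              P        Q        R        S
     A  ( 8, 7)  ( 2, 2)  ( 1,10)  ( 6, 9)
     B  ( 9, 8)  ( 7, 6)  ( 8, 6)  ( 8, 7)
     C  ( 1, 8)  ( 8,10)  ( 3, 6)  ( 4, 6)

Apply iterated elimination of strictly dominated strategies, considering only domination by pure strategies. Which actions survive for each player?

P1 drop A (B beats it: P:9>8 Q:7>2 R:8>1 S:8>6)
P2 drop R (P beats it: B:8>6 C:8>6)
P2 drop S (P beats it: B:8>7 C:8>6)
P1→{B,C} P2→{P,Q}

Remaining: P1:{B,C} P2:{P,Q}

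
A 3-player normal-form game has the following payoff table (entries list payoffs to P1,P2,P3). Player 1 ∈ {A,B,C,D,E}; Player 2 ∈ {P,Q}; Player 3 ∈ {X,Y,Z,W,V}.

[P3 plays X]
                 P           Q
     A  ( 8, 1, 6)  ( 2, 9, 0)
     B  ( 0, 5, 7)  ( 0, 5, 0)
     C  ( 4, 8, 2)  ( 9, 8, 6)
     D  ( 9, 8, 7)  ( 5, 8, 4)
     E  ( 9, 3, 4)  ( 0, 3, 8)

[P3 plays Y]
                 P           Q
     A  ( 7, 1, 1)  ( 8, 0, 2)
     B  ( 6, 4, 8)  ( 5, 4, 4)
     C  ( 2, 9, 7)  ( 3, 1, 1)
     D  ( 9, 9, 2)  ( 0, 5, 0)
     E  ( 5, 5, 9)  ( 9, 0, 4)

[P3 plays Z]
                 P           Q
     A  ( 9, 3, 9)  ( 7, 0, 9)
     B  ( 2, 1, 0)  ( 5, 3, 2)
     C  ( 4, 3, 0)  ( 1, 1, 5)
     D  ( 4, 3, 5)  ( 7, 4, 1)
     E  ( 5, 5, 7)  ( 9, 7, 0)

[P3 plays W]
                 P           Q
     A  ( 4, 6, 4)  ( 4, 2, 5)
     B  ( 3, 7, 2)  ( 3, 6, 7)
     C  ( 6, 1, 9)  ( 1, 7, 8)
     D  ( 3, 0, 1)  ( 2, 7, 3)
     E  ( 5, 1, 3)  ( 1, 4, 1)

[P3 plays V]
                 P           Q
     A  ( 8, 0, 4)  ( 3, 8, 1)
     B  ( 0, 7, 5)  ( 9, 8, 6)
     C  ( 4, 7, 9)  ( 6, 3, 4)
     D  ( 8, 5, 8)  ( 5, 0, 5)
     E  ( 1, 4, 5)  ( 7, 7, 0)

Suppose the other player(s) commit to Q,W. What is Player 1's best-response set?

BR_1 = {A}

u_1(A vs Q,W) = 4
u_1(B vs Q,W) = 3
u_1(C vs Q,W) = 1
u_1(D vs Q,W) = 2
u_1(E vs Q,W) = 1
max payoff 4 at {A}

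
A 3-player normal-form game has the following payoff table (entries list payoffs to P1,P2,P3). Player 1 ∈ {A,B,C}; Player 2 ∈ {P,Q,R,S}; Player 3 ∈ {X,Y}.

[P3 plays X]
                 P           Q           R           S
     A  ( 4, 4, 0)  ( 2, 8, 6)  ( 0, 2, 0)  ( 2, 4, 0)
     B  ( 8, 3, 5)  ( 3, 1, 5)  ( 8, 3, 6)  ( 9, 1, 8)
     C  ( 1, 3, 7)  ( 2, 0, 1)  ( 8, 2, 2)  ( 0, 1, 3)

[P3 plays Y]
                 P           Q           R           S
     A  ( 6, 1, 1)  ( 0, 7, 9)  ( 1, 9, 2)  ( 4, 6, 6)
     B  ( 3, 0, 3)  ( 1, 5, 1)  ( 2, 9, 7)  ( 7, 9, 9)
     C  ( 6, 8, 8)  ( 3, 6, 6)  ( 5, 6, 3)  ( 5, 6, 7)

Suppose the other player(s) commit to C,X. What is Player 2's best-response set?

BR_2 = {P}

u_2(P vs C,X) = 3
u_2(Q vs C,X) = 0
u_2(R vs C,X) = 2
u_2(S vs C,X) = 1
max payoff 3 at {P}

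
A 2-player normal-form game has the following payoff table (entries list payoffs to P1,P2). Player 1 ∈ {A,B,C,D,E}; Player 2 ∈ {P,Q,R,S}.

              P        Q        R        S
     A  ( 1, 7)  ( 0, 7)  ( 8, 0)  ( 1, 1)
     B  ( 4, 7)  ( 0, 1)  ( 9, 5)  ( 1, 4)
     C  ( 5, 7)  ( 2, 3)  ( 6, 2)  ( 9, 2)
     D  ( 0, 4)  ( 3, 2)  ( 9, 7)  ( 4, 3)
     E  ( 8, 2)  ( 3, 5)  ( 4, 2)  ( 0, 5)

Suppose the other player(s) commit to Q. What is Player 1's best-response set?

BR_1 = {D,E}

u_1(A vs Q) = 0
u_1(B vs Q) = 0
u_1(C vs Q) = 2
u_1(D vs Q) = 3
u_1(E vs Q) = 3
max payoff 3 at {D,E}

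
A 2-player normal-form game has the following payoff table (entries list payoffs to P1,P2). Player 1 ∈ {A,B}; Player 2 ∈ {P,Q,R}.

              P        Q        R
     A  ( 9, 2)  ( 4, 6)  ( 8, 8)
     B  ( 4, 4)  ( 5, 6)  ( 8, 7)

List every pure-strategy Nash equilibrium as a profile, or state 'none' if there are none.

NE set: (A,R), (B,R)

(A,P): not NE [P2→R gives 8>2]
(A,Q): not NE [P1→B gives 5>4; P2→R gives 8>6]
(A,R): NE
(B,P): not NE [P1→A gives 9>4; P2→R gives 7>4]
(B,Q): not NE [P2→R gives 7>6]
(B,R): NE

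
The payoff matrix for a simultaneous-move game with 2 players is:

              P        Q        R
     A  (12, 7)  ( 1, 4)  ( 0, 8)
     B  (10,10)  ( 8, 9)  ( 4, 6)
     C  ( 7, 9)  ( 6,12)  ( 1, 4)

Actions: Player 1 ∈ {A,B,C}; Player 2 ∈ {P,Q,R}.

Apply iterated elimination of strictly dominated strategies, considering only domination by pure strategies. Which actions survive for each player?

P1 drop C (B beats it: P:10>7 Q:8>6 R:4>1)
P2 drop Q (P beats it: A:7>4 B:10>9)
P1→{A,B} P2→{P,R}

Survivors P1:{A,B} P2:{P,R}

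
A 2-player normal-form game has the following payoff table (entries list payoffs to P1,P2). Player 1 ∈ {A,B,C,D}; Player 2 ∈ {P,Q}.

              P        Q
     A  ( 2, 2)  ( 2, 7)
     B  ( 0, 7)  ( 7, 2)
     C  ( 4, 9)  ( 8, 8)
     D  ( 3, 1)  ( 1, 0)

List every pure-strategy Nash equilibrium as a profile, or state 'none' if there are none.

(A,P): not NE [P1→C gives 4>2; P2→Q gives 7>2]
(A,Q): not NE [P1→C gives 8>2]
(B,P): not NE [P1→C gives 4>0]
(B,Q): not NE [P1→C gives 8>7; P2→P gives 7>2]
(C,P): NE
(C,Q): not NE [P2→P gives 9>8]
(D,P): not NE [P1→C gives 4>3]
(D,Q): not NE [P1→C gives 8>1; P2→P gives 1>0]

NE set: (C,P)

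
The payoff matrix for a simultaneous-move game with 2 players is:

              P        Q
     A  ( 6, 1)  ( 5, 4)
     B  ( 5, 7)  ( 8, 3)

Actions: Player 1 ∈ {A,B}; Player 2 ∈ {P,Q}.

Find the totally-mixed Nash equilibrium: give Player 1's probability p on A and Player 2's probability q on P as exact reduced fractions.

P1 indiff ⇒ q·6+(1-q)·5 = q·5+(1-q)·8 ⇒ q(1) = (1-q)(3) ⇒ q = 3/4
P2 indiff ⇒ p·1+(1-p)·7 = p·4+(1-p)·3 ⇒ p(-3) = (1-p)(-4) ⇒ p = 4/7

P1 mixes 4/7 on A; P2 mixes 3/4 on P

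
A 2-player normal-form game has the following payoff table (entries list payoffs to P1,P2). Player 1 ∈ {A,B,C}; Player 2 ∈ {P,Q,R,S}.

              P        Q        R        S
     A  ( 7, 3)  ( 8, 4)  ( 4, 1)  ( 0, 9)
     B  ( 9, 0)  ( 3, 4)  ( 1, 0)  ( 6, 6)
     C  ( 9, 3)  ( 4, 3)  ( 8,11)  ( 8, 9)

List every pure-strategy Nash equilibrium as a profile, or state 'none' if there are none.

Nash profiles: (C,R)

(A,P): not NE [P1→C gives 9>7; P2→S gives 9>3]
(A,Q): not NE [P2→S gives 9>4]
(A,R): not NE [P1→C gives 8>4; P2→S gives 9>1]
(A,S): not NE [P1→C gives 8>0]
(B,P): not NE [P2→S gives 6>0]
(B,Q): not NE [P1→A gives 8>3; P2→S gives 6>4]
(B,R): not NE [P1→C gives 8>1; P2→S gives 6>0]
(B,S): not NE [P1→C gives 8>6]
(C,P): not NE [P2→R gives 11>3]
(C,Q): not NE [P1→A gives 8>4; P2→R gives 11>3]
(C,R): NE
(C,S): not NE [P2→R gives 11>9]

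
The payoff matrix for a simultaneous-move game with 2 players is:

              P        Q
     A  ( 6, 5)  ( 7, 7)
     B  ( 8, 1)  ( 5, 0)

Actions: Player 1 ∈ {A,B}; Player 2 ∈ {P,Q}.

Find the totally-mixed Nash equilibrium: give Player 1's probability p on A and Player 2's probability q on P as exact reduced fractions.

P1 indiff ⇒ q·6+(1-q)·7 = q·8+(1-q)·5 ⇒ q(-2) = (1-q)(-2) ⇒ q = 1/2
P2 indiff ⇒ p·5+(1-p)·1 = p·7+(1-p)·0 ⇒ p(-2) = (1-p)(-1) ⇒ p = 1/3

(p,q) = (1/3, 1/2)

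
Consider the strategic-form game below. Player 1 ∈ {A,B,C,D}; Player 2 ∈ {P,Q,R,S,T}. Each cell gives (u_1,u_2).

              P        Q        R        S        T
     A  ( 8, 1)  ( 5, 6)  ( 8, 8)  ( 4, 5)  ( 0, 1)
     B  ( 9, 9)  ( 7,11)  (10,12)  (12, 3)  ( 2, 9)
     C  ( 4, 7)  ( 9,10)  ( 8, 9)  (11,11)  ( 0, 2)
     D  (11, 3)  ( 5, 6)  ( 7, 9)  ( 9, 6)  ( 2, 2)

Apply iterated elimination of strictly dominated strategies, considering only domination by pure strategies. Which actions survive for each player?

P1 drop A (B beats it: P:9>8 Q:7>5 R:10>8 S:12>4 T:2>0)
P2 drop P (Q beats it: B:11>9 C:10>7 D:6>3)
P2 drop T (Q beats it: B:11>9 C:10>2 D:6>2)
P1 drop D (B beats it: Q:7>5 R:10>7 S:12>9)
P1→{B,C} P2→{Q,R,S}

Survivors P1:{B,C} P2:{Q,R,S}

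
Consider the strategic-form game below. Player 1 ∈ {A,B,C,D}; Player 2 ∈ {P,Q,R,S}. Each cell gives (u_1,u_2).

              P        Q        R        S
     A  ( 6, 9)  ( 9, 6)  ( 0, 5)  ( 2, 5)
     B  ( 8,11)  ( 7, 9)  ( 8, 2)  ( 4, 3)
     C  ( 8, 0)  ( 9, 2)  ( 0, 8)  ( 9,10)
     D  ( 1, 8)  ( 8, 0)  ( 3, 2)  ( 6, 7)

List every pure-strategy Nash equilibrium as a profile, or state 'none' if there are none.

(A,P): not NE [P1→C gives 8>6]
(A,Q): not NE [P2→P gives 9>6]
(A,R): not NE [P1→B gives 8>0; P2→P gives 9>5]
(A,S): not NE [P1→C gives 9>2; P2→P gives 9>5]
(B,P): NE
(B,Q): not NE [P1→C gives 9>7; P2→P gives 11>9]
(B,R): not NE [P2→P gives 11>2]
(B,S): not NE [P1→C gives 9>4; P2→P gives 11>3]
(C,P): not NE [P2→S gives 10>0]
(C,Q): not NE [P2→S gives 10>2]
(C,R): not NE [P1→B gives 8>0; P2→S gives 10>8]
(C,S): NE
(D,P): not NE [P1→C gives 8>1]
(D,Q): not NE [P1→C gives 9>8; P2→P gives 8>0]
(D,R): not NE [P1→B gives 8>3; P2→P gives 8>2]
(D,S): not NE [P1→C gives 9>6; P2→P gives 8>7]

NE set: (B,P), (C,S)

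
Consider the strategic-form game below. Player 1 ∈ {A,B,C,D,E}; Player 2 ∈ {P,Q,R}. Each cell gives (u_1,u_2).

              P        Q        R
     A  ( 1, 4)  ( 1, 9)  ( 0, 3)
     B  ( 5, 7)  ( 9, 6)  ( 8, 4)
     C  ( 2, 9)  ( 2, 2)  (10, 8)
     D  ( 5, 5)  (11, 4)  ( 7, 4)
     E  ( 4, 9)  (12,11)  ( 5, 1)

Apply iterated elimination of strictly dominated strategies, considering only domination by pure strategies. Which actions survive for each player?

IESDS → P1:{B,D,E} P2:{P,Q}

P1 drop A (B beats it: P:5>1 Q:9>1 R:8>0)
P2 drop R (P beats it: B:7>4 C:9>8 D:5>4 E:9>1)
P1 drop C (B beats it: P:5>2 Q:9>2)
P1→{B,D,E} P2→{P,Q}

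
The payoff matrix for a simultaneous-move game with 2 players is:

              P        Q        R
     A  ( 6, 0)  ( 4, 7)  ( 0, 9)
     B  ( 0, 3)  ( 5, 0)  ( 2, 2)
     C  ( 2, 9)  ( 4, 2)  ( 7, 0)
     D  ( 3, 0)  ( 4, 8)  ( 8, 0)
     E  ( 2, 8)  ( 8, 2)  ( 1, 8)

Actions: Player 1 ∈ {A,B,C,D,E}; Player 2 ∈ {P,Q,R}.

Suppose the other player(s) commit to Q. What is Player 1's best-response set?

u_1(A vs Q) = 4
u_1(B vs Q) = 5
u_1(C vs Q) = 4
u_1(D vs Q) = 4
u_1(E vs Q) = 8
max payoff 8 at {E}

argmax u_1 = {E}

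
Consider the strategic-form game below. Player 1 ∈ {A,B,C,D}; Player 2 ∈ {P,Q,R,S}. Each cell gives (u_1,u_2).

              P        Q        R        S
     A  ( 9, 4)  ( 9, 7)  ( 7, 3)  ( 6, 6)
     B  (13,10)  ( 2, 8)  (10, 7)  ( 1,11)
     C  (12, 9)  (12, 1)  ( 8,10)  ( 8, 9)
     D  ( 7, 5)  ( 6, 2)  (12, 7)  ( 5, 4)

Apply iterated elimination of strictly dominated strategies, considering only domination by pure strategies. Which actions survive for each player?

P1 drop A (C beats it: P:12>9 Q:12>9 R:8>7 S:8>6)
P2 drop Q (P beats it: B:10>8 C:9>1 D:5>2)
P1→{B,C,D} P2→{P,R,S}

Remaining: P1:{B,C,D} P2:{P,R,S}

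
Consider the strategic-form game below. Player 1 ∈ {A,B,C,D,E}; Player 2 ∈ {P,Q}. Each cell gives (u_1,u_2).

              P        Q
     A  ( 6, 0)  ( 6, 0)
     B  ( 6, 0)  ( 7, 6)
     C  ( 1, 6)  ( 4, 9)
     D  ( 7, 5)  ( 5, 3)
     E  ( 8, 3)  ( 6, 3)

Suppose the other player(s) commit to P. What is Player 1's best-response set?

P1 best: {E}

u_1(A vs P) = 6
u_1(B vs P) = 6
u_1(C vs P) = 1
u_1(D vs P) = 7
u_1(E vs P) = 8
max payoff 8 at {E}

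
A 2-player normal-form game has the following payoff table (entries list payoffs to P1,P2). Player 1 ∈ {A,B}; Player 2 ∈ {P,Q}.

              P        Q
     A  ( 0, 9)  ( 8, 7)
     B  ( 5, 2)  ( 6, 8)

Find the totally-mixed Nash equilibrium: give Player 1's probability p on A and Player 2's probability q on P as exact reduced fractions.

P1 mixes 3/4 on A; P2 mixes 2/7 on P

P1 indiff ⇒ q·0+(1-q)·8 = q·5+(1-q)·6 ⇒ q(-5) = (1-q)(-2) ⇒ q = 2/7
P2 indiff ⇒ p·9+(1-p)·2 = p·7+(1-p)·8 ⇒ p(2) = (1-p)(6) ⇒ p = 3/4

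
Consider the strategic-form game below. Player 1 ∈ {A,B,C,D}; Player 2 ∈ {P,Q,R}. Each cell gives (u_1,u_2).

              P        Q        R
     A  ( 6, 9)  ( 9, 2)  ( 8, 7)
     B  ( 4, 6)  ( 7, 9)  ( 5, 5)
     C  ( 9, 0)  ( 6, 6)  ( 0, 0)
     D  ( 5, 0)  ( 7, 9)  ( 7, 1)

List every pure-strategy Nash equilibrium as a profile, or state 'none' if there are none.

(A,P): not NE [P1→C gives 9>6]
(A,Q): not NE [P2→P gives 9>2]
(A,R): not NE [P2→P gives 9>7]
(B,P): not NE [P1→C gives 9>4; P2→Q gives 9>6]
(B,Q): not NE [P1→A gives 9>7]
(B,R): not NE [P1→A gives 8>5; P2→Q gives 9>5]
(C,P): not NE [P2→Q gives 6>0]
(C,Q): not NE [P1→A gives 9>6]
(C,R): not NE [P1→A gives 8>0; P2→Q gives 6>0]
(D,P): not NE [P1→C gives 9>5; P2→Q gives 9>0]
(D,Q): not NE [P1→A gives 9>7]
(D,R): not NE [P1→A gives 8>7; P2→Q gives 9>1]

No pure NE.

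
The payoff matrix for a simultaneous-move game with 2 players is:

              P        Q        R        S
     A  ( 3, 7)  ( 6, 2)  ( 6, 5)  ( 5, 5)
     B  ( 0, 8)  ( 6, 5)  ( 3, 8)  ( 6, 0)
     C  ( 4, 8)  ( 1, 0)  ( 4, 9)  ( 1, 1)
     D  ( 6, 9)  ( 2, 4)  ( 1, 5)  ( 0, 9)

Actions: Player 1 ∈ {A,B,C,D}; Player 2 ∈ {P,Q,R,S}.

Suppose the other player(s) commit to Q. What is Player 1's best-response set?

u_1(A vs Q) = 6
u_1(B vs Q) = 6
u_1(C vs Q) = 1
u_1(D vs Q) = 2
max payoff 6 at {A,B}

P1 best: {A,B}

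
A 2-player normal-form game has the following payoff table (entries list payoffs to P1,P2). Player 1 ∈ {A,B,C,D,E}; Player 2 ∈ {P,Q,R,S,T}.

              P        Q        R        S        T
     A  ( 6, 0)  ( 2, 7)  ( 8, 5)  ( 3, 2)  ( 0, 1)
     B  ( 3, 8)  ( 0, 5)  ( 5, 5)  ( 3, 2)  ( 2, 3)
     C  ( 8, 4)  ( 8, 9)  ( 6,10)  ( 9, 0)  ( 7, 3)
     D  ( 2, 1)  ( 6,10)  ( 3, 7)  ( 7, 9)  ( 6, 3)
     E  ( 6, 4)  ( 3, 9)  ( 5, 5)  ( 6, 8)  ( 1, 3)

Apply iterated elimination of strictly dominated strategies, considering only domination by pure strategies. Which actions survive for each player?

Remaining: P1:{A,C} P2:{Q,R}

P1 drop B (C beats it: P:8>3 Q:8>0 R:6>5 S:9>3 T:7>2)
P1 drop D (C beats it: P:8>2 Q:8>6 R:6>3 S:9>7 T:7>6)
P1 drop E (C beats it: P:8>6 Q:8>3 R:6>5 S:9>6 T:7>1)
P2 drop P (Q beats it: A:7>0 C:9>4)
P2 drop S (Q beats it: A:7>2 C:9>0)
P2 drop T (Q beats it: A:7>1 C:9>3)
P1→{A,C} P2→{Q,R}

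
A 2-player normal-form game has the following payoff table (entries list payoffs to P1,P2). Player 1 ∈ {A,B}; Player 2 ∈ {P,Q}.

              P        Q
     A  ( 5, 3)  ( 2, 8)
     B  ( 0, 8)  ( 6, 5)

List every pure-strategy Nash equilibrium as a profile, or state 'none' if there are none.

PSNE: ∅

(A,P): not NE [P2→Q gives 8>3]
(A,Q): not NE [P1→B gives 6>2]
(B,P): not NE [P1→A gives 5>0]
(B,Q): not NE [P2→P gives 8>5]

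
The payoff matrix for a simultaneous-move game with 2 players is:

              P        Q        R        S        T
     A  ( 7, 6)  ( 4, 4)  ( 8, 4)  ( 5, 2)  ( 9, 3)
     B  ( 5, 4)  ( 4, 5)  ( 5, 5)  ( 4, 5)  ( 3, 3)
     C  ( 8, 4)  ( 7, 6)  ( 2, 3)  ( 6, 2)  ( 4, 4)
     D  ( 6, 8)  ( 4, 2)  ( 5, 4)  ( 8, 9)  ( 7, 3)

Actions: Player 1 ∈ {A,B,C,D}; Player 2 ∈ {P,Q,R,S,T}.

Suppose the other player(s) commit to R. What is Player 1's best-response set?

u_1(A vs R) = 8
u_1(B vs R) = 5
u_1(C vs R) = 2
u_1(D vs R) = 5
max payoff 8 at {A}

BR_1 = {A}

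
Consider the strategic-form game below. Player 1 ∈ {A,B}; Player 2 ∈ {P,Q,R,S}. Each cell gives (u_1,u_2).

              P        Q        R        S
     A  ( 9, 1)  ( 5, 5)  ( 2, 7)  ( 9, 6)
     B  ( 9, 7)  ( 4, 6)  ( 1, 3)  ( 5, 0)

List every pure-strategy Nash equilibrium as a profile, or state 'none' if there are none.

(A,P): not NE [P2→R gives 7>1]
(A,Q): not NE [P2→R gives 7>5]
(A,R): NE
(A,S): not NE [P2→R gives 7>6]
(B,P): NE
(B,Q): not NE [P1→A gives 5>4; P2→P gives 7>6]
(B,R): not NE [P1→A gives 2>1; P2→P gives 7>3]
(B,S): not NE [P1→A gives 9>5; P2→P gives 7>0]

PSNE = {(A,R), (B,P)}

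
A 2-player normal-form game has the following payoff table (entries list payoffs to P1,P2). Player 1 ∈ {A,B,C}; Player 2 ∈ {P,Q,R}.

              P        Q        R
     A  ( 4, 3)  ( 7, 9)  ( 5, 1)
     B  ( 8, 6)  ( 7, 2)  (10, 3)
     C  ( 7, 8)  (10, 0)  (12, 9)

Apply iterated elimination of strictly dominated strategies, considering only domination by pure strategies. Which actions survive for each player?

IESDS → P1:{B,C} P2:{P,R}

P1 drop A (C beats it: P:7>4 Q:10>7 R:12>5)
P2 drop Q (P beats it: B:6>2 C:8>0)
P1→{B,C} P2→{P,R}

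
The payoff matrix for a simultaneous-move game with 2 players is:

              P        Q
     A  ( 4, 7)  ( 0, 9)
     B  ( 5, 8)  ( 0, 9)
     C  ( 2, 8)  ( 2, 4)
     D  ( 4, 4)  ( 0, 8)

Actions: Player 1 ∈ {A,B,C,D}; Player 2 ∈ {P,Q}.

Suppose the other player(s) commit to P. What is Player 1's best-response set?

u_1(A vs P) = 4
u_1(B vs P) = 5
u_1(C vs P) = 2
u_1(D vs P) = 4
max payoff 5 at {B}

P1 best: {B}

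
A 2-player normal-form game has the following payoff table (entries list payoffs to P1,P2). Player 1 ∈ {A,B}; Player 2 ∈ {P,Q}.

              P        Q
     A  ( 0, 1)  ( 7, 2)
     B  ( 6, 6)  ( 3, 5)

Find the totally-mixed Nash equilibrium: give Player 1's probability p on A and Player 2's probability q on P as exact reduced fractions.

p=1/2, q=2/5

P1 indiff ⇒ q·0+(1-q)·7 = q·6+(1-q)·3 ⇒ q(-6) = (1-q)(-4) ⇒ q = 2/5
P2 indiff ⇒ p·1+(1-p)·6 = p·2+(1-p)·5 ⇒ p(-1) = (1-p)(-1) ⇒ p = 1/2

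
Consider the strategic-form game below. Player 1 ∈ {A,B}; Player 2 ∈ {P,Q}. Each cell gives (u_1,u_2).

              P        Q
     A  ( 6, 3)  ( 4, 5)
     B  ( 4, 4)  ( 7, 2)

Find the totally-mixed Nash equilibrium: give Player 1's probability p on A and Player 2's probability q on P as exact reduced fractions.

(p,q) = (1/2, 3/5)

P1 indiff ⇒ q·6+(1-q)·4 = q·4+(1-q)·7 ⇒ q(2) = (1-q)(3) ⇒ q = 3/5
P2 indiff ⇒ p·3+(1-p)·4 = p·5+(1-p)·2 ⇒ p(-2) = (1-p)(-2) ⇒ p = 1/2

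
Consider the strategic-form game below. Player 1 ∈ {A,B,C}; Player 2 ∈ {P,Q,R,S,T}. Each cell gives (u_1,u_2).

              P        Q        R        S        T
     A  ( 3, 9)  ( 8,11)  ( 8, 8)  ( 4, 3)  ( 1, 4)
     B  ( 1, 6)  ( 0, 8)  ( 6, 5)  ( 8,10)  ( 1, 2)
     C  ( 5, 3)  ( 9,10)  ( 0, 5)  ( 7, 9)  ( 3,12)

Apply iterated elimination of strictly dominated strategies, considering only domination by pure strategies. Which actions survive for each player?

Remaining: P1:{B,C} P2:{Q,S,T}

P2 drop P (Q beats it: A:11>9 B:8>6 C:10>3)
P2 drop R (Q beats it: A:11>8 B:8>5 C:10>5)
P1 drop A (C beats it: Q:9>8 S:7>4 T:3>1)
P1→{B,C} P2→{Q,S,T}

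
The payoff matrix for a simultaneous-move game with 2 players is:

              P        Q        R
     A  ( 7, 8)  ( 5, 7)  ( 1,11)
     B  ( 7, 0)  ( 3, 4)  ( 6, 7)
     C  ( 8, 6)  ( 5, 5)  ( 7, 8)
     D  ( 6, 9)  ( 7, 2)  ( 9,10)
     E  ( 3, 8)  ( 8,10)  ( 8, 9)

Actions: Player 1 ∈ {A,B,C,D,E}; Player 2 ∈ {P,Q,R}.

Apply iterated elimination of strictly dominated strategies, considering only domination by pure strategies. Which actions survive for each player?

P1 drop B (C beats it: P:8>7 Q:5>3 R:7>6)
P2 drop P (R beats it: A:11>8 C:8>6 D:10>9 E:9>8)
P1 drop A (D beats it: Q:7>5 R:9>1)
P1 drop C (D beats it: Q:7>5 R:9>7)
P1→{D,E} P2→{Q,R}

Survivors P1:{D,E} P2:{Q,R}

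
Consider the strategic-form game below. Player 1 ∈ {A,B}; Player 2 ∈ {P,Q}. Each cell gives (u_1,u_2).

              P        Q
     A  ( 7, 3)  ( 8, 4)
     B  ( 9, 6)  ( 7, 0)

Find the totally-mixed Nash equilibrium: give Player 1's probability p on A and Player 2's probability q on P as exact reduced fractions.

p=6/7, q=1/3

P1 indiff ⇒ q·7+(1-q)·8 = q·9+(1-q)·7 ⇒ q(-2) = (1-q)(-1) ⇒ q = 1/3
P2 indiff ⇒ p·3+(1-p)·6 = p·4+(1-p)·0 ⇒ p(-1) = (1-p)(-6) ⇒ p = 6/7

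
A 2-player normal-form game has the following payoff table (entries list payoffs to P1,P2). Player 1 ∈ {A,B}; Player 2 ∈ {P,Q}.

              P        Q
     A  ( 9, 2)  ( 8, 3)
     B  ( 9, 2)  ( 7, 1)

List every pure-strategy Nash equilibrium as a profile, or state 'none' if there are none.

NE set: (A,Q), (B,P)

(A,P): not NE [P2→Q gives 3>2]
(A,Q): NE
(B,P): NE
(B,Q): not NE [P1→A gives 8>7; P2→P gives 2>1]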